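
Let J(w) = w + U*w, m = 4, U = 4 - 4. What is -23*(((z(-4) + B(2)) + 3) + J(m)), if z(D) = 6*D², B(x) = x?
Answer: -2415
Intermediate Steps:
U = 0
J(w) = w (J(w) = w + 0*w = w + 0 = w)
-23*(((z(-4) + B(2)) + 3) + J(m)) = -23*(((6*(-4)² + 2) + 3) + 4) = -23*(((6*16 + 2) + 3) + 4) = -23*(((96 + 2) + 3) + 4) = -23*((98 + 3) + 4) = -23*(101 + 4) = -23*105 = -2415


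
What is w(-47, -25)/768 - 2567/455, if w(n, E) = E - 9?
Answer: -993463/174720 ≈ -5.6860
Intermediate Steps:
w(n, E) = -9 + E
w(-47, -25)/768 - 2567/455 = (-9 - 25)/768 - 2567/455 = -34*1/768 - 2567*1/455 = -17/384 - 2567/455 = -993463/174720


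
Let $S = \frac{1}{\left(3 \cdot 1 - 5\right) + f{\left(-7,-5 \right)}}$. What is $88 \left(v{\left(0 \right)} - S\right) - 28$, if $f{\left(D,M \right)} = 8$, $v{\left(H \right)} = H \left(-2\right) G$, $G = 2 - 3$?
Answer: $- \frac{128}{3} \approx -42.667$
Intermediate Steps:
$G = -1$
$v{\left(H \right)} = 2 H$ ($v{\left(H \right)} = H \left(-2\right) \left(-1\right) = - 2 H \left(-1\right) = 2 H$)
$S = \frac{1}{6}$ ($S = \frac{1}{\left(3 \cdot 1 - 5\right) + 8} = \frac{1}{\left(3 - 5\right) + 8} = \frac{1}{-2 + 8} = \frac{1}{6} \approx 0.16667$)
$88 \left(v{\left(0 \right)} - S\right) - 28 = 88 \left(2 \cdot 0 - \frac{1}{6}\right) - 28 = 88 \left(0 - \frac{1}{6}\right) - 28 = 88 \left(- \frac{1}{6}\right) - 28 = - \frac{44}{3} - 28 = - \frac{128}{3}$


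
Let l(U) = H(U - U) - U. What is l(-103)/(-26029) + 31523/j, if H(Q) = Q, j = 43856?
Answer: 815994999/1141527824 ≈ 0.71483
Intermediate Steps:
l(U) = -U (l(U) = (U - U) - U = 0 - U = -U)
l(-103)/(-26029) + 31523/j = -1*(-103)/(-26029) + 31523/43856 = 103*(-1/26029) + 31523*(1/43856) = -103/26029 + 31523/43856 = 815994999/1141527824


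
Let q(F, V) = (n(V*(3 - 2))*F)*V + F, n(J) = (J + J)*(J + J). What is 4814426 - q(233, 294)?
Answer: -23679341295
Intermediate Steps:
n(J) = 4*J² (n(J) = (2*J)*(2*J) = 4*J²)
q(F, V) = F + 4*F*V³ (q(F, V) = ((4*(V*(3 - 2))²)*F)*V + F = ((4*(V*1)²)*F)*V + F = ((4*V²)*F)*V + F = (4*F*V²)*V + F = 4*F*V³ + F = F + 4*F*V³)
4814426 - q(233, 294) = 4814426 - 233*(1 + 4*294³) = 4814426 - 233*(1 + 4*25412184) = 4814426 - 233*(1 + 101648736) = 4814426 - 233*101648737 = 4814426 - 1*23684155721 = 4814426 - 23684155721 = -23679341295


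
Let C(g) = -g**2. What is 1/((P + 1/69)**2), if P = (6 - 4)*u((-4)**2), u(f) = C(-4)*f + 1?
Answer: 4761/1238265721 ≈ 3.8449e-6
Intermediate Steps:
u(f) = 1 - 16*f (u(f) = (-1*(-4)**2)*f + 1 = (-1*16)*f + 1 = -16*f + 1 = 1 - 16*f)
P = -510 (P = (6 - 4)*(1 - 16*(-4)**2) = 2*(1 - 16*16) = 2*(1 - 256) = 2*(-255) = -510)
1/((P + 1/69)**2) = 1/((-510 + 1/69)**2) = 1/((-35189/69)**2) = 1/(1238265721/4761) = 4761/1238265721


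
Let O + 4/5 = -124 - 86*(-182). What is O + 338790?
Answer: 1771586/5 ≈ 3.5432e+5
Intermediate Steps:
O = 77636/5 (O = -4/5 + (-124 - 86*(-182)) = -4/5 + (-124 + 15652) = -4/5 + 15528 = 77636/5 ≈ 15527.)
O + 338790 = 77636/5 + 338790 = 1771586/5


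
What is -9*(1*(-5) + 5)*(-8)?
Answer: 0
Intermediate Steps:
-9*(1*(-5) + 5)*(-8) = -9*(-5 + 5)*(-8) = -9*0*(-8) = 0*(-8) = 0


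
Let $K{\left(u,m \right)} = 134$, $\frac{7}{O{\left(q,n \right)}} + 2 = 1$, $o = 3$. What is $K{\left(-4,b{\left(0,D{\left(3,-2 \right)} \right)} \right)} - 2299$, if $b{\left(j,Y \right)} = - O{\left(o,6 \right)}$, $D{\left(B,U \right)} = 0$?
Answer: $-2165$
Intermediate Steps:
$O{\left(q,n \right)} = -7$ ($O{\left(q,n \right)} = \frac{7}{-2 + 1} = \frac{7}{-1} = 7 \left(-1\right) = -7$)
$b{\left(j,Y \right)} = 7$ ($b{\left(j,Y \right)} = \left(-1\right) \left(-7\right) = 7$)
$K{\left(-4,b{\left(0,D{\left(3,-2 \right)} \right)} \right)} - 2299 = 134 - 2299 = -2165$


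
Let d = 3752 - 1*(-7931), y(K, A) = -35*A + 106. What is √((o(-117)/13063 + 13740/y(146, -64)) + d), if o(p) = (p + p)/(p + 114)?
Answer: √304938056226009731/5107633 ≈ 108.11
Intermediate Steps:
y(K, A) = 106 - 35*A
o(p) = 2*p/(114 + p) (o(p) = (2*p)/(114 + p) = 2*p/(114 + p))
d = 11683 (d = 3752 + 7931 = 11683)
√((o(-117)/13063 + 13740/y(146, -64)) + d) = √(((2*(-117)/(114 - 117))/13063 + 13740/(106 - 35*(-64))) + 11683) = √(((2*(-117)/(-3))*(1/13063) + 13740/(106 + 2240)) + 11683) = √(((2*(-117)*(-⅓))*(1/13063) + 13740/2346) + 11683) = √((78*(1/13063) + 13740*(1/2346)) + 11683) = √((78/13063 + 2290/391) + 11683) = √(29944768/5107633 + 11683) = √(59702421107/5107633) = √304938056226009731/5107633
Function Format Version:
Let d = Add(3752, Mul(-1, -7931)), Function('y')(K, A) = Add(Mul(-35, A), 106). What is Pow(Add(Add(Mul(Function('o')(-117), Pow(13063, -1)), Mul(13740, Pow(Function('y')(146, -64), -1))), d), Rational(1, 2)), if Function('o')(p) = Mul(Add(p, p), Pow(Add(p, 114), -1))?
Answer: Mul(Rational(1, 5107633), Pow(304938056226009731, Rational(1, 2))) ≈ 108.11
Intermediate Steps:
Function('y')(K, A) = Add(106, Mul(-35, A))
Function('o')(p) = Mul(2, p, Pow(Add(114, p), -1)) (Function('o')(p) = Mul(Mul(2, p), Pow(Add(114, p), -1)) = Mul(2, p, Pow(Add(114, p), -1)))
d = 11683 (d = Add(3752, 7931) = 11683)
Pow(Add(Add(Mul(Function('o')(-117), Pow(13063, -1)), Mul(13740, Pow(Function('y')(146, -64), -1))), d), Rational(1, 2)) = Pow(Add(Add(Mul(Mul(2, -117, Pow(Add(114, -117), -1)), Pow(13063, -1)), Mul(13740, Pow(Add(106, Mul(-35, -64)), -1))), 11683), Rational(1, 2)) = Pow(Add(Add(Mul(Mul(2, -117, Pow(-3, -1)), Rational(1, 13063)), Mul(13740, Pow(Add(106, 2240), -1))), 11683), Rational(1, 2)) = Pow(Add(Add(Mul(Mul(2, -117, Rational(-1, 3)), Rational(1, 13063)), Mul(13740, Pow(2346, -1))), 11683), Rational(1, 2)) = Pow(Add(Add(Mul(78, Rational(1, 13063)), Mul(13740, Rational(1, 2346))), 11683), Rational(1, 2)) = Pow(Add(Add(Rational(78, 13063), Rational(2290, 391)), 11683), Rational(1, 2)) = Pow(Add(Rational(29944768, 5107633), 11683), Rational(1, 2)) = Pow(Rational(59702421107, 5107633), Rational(1, 2)) = Mul(Rational(1, 5107633), Pow(304938056226009731, Rational(1, 2)))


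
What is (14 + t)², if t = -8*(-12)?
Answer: 12100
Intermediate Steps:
t = 96
(14 + t)² = (14 + 96)² = 110² = 12100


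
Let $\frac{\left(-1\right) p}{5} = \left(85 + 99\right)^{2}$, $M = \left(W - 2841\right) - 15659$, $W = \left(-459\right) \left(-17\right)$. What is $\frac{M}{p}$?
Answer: $\frac{10697}{169280} \approx 0.063191$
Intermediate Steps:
$W = 7803$
$M = -10697$ ($M = \left(7803 - 2841\right) - 15659 = 4962 - 15659 = -10697$)
$p = -169280$ ($p = - 5 \left(85 + 99\right)^{2} = - 5 \cdot 184^{2} = \left(-5\right) 33856 = -169280$)
$\frac{M}{p} = - \frac{10697}{-169280} = \left(-10697\right) \left(- \frac{1}{169280}\right) = \frac{10697}{169280}$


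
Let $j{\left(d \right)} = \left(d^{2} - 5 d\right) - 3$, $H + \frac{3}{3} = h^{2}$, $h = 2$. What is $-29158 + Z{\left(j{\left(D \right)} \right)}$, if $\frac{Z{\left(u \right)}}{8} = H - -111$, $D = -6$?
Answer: $-28246$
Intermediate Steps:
$H = 3$ ($H = -1 + 2^{2} = -1 + 4 = 3$)
$j{\left(d \right)} = -3 + d^{2} - 5 d$
$Z{\left(u \right)} = 912$ ($Z{\left(u \right)} = 8 \left(3 - -111\right) = 8 \left(3 + 111\right) = 8 \cdot 114 = 912$)
$-29158 + Z{\left(j{\left(D \right)} \right)} = -29158 + 912 = -28246$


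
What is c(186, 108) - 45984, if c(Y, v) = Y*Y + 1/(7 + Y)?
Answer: -2197883/193 ≈ -11388.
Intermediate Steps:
c(Y, v) = Y**2 + 1/(7 + Y)
c(186, 108) - 45984 = (1 + 186**3 + 7*186**2)/(7 + 186) - 45984 = (1 + 6434856 + 7*34596)/193 - 45984 = (1 + 6434856 + 242172)/193 - 45984 = (1/193)*6677029 - 45984 = 6677029/193 - 45984 = -2197883/193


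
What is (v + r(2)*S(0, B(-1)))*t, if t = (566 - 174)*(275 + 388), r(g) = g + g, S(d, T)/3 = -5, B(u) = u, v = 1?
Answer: -15333864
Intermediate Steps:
S(d, T) = -15 (S(d, T) = 3*(-5) = -15)
r(g) = 2*g
t = 259896 (t = 392*663 = 259896)
(v + r(2)*S(0, B(-1)))*t = (1 + (2*2)*(-15))*259896 = (1 + 4*(-15))*259896 = (1 - 60)*259896 = -59*259896 = -15333864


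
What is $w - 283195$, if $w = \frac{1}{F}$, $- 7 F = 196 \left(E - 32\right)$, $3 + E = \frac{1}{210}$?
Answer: $- \frac{4162400095}{14698} \approx -2.832 \cdot 10^{5}$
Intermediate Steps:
$E = - \frac{629}{210}$ ($E = -3 + \frac{1}{210} = - \frac{629}{210} \approx -2.9952$)
$F = \frac{14698}{15}$ ($F = - \frac{196 \left(- \frac{629}{210} - 32\right)}{7} = - \frac{196 \left(- \frac{7349}{210}\right)}{7} = \left(- \frac{1}{7}\right) \left(- \frac{102886}{15}\right) = \frac{14698}{15} \approx 979.87$)
$w = \frac{15}{14698}$ ($w = \frac{1}{\frac{14698}{15}} = \frac{15}{14698} \approx 0.0010205$)
$w - 283195 = \frac{15}{14698} - 283195 = - \frac{4162400095}{14698}$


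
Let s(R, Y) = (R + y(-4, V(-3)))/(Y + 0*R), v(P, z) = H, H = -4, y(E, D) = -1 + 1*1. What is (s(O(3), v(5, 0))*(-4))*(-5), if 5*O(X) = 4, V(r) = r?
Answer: -4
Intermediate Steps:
y(E, D) = 0 (y(E, D) = -1 + 1 = 0)
v(P, z) = -4
O(X) = ⅘ (O(X) = (⅕)*4 = ⅘)
s(R, Y) = R/Y (s(R, Y) = (R + 0)/(Y + 0*R) = R/(Y + 0) = R/Y)
(s(O(3), v(5, 0))*(-4))*(-5) = (((⅘)/(-4))*(-4))*(-5) = (((⅘)*(-¼))*(-4))*(-5) = -⅕*(-4)*(-5) = (⅘)*(-5) = -4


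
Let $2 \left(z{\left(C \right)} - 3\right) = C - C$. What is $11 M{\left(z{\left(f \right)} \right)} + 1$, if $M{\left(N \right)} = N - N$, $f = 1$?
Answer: $1$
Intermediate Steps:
$z{\left(C \right)} = 3$ ($z{\left(C \right)} = 3 + \frac{C - C}{2} = 3 + \frac{1}{2} \cdot 0 = 3 + 0 = 3$)
$M{\left(N \right)} = 0$
$11 M{\left(z{\left(f \right)} \right)} + 1 = 11 \cdot 0 + 1 = 0 + 1 = 1$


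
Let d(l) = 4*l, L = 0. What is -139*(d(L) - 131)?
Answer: 18209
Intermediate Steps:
-139*(d(L) - 131) = -139*(4*0 - 131) = -139*(0 - 131) = -139*(-131) = 18209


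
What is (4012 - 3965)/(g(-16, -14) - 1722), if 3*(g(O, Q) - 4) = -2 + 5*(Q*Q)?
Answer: -47/1392 ≈ -0.033764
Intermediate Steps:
g(O, Q) = 10/3 + 5*Q²/3 (g(O, Q) = 4 + (-2 + 5*(Q*Q))/3 = 4 + (-2 + 5*Q²)/3 = 4 + (-⅔ + 5*Q²/3) = 10/3 + 5*Q²/3)
(4012 - 3965)/(g(-16, -14) - 1722) = (4012 - 3965)/((10/3 + (5/3)*(-14)²) - 1722) = 47/((10/3 + (5/3)*196) - 1722) = 47/((10/3 + 980/3) - 1722) = 47/(330 - 1722) = 47/(-1392) = 47*(-1/1392) = -47/1392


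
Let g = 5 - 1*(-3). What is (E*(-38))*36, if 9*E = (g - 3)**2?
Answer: -3800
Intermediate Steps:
g = 8 (g = 5 + 3 = 8)
E = 25/9 (E = (8 - 3)**2/9 = (1/9)*5**2 = (1/9)*25 = 25/9 ≈ 2.7778)
(E*(-38))*36 = ((25/9)*(-38))*36 = -950/9*36 = -3800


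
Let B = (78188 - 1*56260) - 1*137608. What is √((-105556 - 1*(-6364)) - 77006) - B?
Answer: 115680 + I*√176198 ≈ 1.1568e+5 + 419.76*I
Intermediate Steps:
B = -115680 (B = (78188 - 56260) - 137608 = 21928 - 137608 = -115680)
√((-105556 - 1*(-6364)) - 77006) - B = √((-105556 - 1*(-6364)) - 77006) - 1*(-115680) = √((-105556 + 6364) - 77006) + 115680 = √(-99192 - 77006) + 115680 = √(-176198) + 115680 = I*√176198 + 115680 = 115680 + I*√176198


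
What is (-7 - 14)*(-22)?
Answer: 462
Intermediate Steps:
(-7 - 14)*(-22) = -21*(-22) = 462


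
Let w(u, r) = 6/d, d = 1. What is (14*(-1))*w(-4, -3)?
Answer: -84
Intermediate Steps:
w(u, r) = 6 (w(u, r) = 6/1 = 6*1 = 6)
(14*(-1))*w(-4, -3) = (14*(-1))*6 = -14*6 = -84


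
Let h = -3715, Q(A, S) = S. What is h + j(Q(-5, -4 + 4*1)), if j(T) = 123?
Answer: -3592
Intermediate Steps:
h + j(Q(-5, -4 + 4*1)) = -3715 + 123 = -3592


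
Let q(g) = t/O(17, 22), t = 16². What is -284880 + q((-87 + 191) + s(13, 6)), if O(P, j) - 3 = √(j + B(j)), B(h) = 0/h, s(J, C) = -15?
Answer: -3704208/13 + 256*√22/13 ≈ -2.8485e+5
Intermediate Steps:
B(h) = 0
t = 256
O(P, j) = 3 + √j (O(P, j) = 3 + √(j + 0) = 3 + √j)
q(g) = 256/(3 + √22)
-284880 + q((-87 + 191) + s(13, 6)) = -284880 + (-768/13 + 256*√22/13) = -3704208/13 + 256*√22/13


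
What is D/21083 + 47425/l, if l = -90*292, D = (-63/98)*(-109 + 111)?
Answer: -1399853089/775685736 ≈ -1.8047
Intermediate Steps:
D = -9/7 (D = -63*1/98*2 = -9/14*2 = -9/7 ≈ -1.2857)
l = -26280
D/21083 + 47425/l = -9/7/21083 + 47425/(-26280) = -9/7*1/21083 + 47425*(-1/26280) = -9/147581 - 9485/5256 = -1399853089/775685736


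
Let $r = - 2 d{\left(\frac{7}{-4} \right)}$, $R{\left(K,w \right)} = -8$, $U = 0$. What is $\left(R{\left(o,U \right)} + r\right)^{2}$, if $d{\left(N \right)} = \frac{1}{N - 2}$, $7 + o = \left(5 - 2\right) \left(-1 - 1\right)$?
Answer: $\frac{12544}{225} \approx 55.751$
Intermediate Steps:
$o = -13$ ($o = -7 + \left(5 - 2\right) \left(-1 - 1\right) = -7 + 3 \left(-2\right) = -7 - 6 = -13$)
$d{\left(N \right)} = \frac{1}{-2 + N}$
$r = \frac{8}{15}$ ($r = - \frac{2}{-2 + \frac{7}{-4}} = - \frac{2}{-2 + 7 \left(- \frac{1}{4}\right)} = - \frac{2}{-2 - \frac{7}{4}} = - \frac{2}{- \frac{15}{4}} = \left(-2\right) \left(- \frac{4}{15}\right) = \frac{8}{15} \approx 0.53333$)
$\left(R{\left(o,U \right)} + r\right)^{2} = \left(-8 + \frac{8}{15}\right)^{2} = \left(- \frac{112}{15}\right)^{2} = \frac{12544}{225}$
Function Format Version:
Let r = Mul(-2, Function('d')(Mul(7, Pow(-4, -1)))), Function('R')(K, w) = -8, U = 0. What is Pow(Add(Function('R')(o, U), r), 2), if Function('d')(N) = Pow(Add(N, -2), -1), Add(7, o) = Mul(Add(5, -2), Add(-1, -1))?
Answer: Rational(12544, 225) ≈ 55.751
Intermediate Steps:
o = -13 (o = Add(-7, Mul(Add(5, -2), Add(-1, -1))) = Add(-7, Mul(3, -2)) = Add(-7, -6) = -13)
Function('d')(N) = Pow(Add(-2, N), -1)
r = Rational(8, 15) (r = Mul(-2, Pow(Add(-2, Mul(7, Pow(-4, -1))), -1)) = Mul(-2, Pow(Add(-2, Mul(7, Rational(-1, 4))), -1)) = Mul(-2, Pow(Add(-2, Rational(-7, 4)), -1)) = Mul(-2, Pow(Rational(-15, 4), -1)) = Mul(-2, Rational(-4, 15)) = Rational(8, 15) ≈ 0.53333)
Pow(Add(Function('R')(o, U), r), 2) = Pow(Add(-8, Rational(8, 15)), 2) = Pow(Rational(-112, 15), 2) = Rational(12544, 225)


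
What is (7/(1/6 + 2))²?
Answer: 1764/169 ≈ 10.438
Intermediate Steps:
(7/(1/6 + 2))² = (7/(⅙ + 2))² = (7/(13/6))² = (7*(6/13))² = (42/13)² = 1764/169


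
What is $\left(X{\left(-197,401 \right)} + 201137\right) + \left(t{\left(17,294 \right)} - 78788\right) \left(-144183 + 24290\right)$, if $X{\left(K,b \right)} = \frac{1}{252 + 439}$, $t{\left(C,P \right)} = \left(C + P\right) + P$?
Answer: $\frac{6477292729197}{691} \approx 9.3738 \cdot 10^{9}$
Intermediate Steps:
$t{\left(C,P \right)} = C + 2 P$
$X{\left(K,b \right)} = \frac{1}{691}$
$\left(X{\left(-197,401 \right)} + 201137\right) + \left(t{\left(17,294 \right)} - 78788\right) \left(-144183 + 24290\right) = \left(\frac{1}{691} + 201137\right) + \left(\left(17 + 2 \cdot 294\right) - 78788\right) \left(-144183 + 24290\right) = \frac{138985668}{691} + \left(\left(17 + 588\right) - 78788\right) \left(-119893\right) = \frac{138985668}{691} + \left(605 - 78788\right) \left(-119893\right) = \frac{138985668}{691} - -9373594419 = \frac{138985668}{691} + 9373594419 = \frac{6477292729197}{691}$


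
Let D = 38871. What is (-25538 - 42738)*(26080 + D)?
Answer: -4434594476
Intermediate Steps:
(-25538 - 42738)*(26080 + D) = (-25538 - 42738)*(26080 + 38871) = -68276*64951 = -4434594476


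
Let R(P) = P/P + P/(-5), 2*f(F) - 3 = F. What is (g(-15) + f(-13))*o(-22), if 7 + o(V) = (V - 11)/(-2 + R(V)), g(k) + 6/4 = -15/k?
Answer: 1562/17 ≈ 91.882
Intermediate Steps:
f(F) = 3/2 + F/2
R(P) = 1 - P/5 (R(P) = 1 + P*(-1/5) = 1 - P/5)
g(k) = -3/2 - 15/k
o(V) = -7 + (-11 + V)/(-1 - V/5) (o(V) = -7 + (V - 11)/(-2 + (1 - V/5)) = -7 + (-11 + V)/(-1 - V/5))
(g(-15) + f(-13))*o(-22) = ((-3/2 - 15/(-15)) + (3/2 + (1/2)*(-13)))*(4*(5 - 3*(-22))/(5 - 22)) = ((-3/2 - 15*(-1/15)) + (3/2 - 13/2))*(4*(5 + 66)/(-17)) = ((-3/2 + 1) - 5)*(4*(-1/17)*71) = (-1/2 - 5)*(-284/17) = -11/2*(-284/17) = 1562/17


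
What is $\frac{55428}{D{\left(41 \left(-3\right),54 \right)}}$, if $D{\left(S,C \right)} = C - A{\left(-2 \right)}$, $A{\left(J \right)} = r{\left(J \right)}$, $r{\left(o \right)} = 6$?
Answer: $\frac{4619}{4} \approx 1154.8$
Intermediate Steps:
$A{\left(J \right)} = 6$
$D{\left(S,C \right)} = -6 + C$ ($D{\left(S,C \right)} = C - 6 = -6 + C$)
$\frac{55428}{D{\left(41 \left(-3\right),54 \right)}} = \frac{55428}{-6 + 54} = \frac{55428}{48} = 55428 \cdot \frac{1}{48} = \frac{4619}{4}$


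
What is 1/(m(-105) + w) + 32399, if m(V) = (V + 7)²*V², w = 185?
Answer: 3430544949716/105884285 ≈ 32399.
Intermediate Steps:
m(V) = V²*(7 + V)² (m(V) = (7 + V)²*V² = V²*(7 + V)²)
1/(m(-105) + w) + 32399 = 1/((-105)²*(7 - 105)² + 185) + 32399 = 1/(11025*(-98)² + 185) + 32399 = 1/(11025*9604 + 185) + 32399 = 1/(105884100 + 185) + 32399 = 1/105884285 + 32399 = 3430544949716/105884285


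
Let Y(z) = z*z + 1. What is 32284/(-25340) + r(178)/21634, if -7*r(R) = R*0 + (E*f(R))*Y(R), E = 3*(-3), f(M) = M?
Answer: 22881310918/68525695 ≈ 333.91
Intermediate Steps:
Y(z) = 1 + z² (Y(z) = z² + 1 = 1 + z²)
E = -9
r(R) = 9*R*(1 + R²)/7 (r(R) = -(R*0 + (-9*R)*(1 + R²))/7 = -(0 - 9*R*(1 + R²))/7 = -(-9)*R*(1 + R²)/7 = 9*R*(1 + R²)/7)
32284/(-25340) + r(178)/21634 = 32284/(-25340) + ((9/7)*178*(1 + 178²))/21634 = 32284*(-1/25340) + ((9/7)*178*(1 + 31684))*(1/21634) = -1153/905 + ((9/7)*178*31685)*(1/21634) = -1153/905 + (50759370/7)*(1/21634) = -1153/905 + 25379685/75719 = 22881310918/68525695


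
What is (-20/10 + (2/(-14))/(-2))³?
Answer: -19683/2744 ≈ -7.1731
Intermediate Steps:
(-20/10 + (2/(-14))/(-2))³ = (-20*⅒ + (2*(-1/14))*(-½))³ = (-2 - ⅐*(-½))³ = (-2 + 1/14)³ = (-27/14)³ = -19683/2744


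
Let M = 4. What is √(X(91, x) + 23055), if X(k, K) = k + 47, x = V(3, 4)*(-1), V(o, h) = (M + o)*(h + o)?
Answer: 3*√2577 ≈ 152.29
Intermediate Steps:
V(o, h) = (4 + o)*(h + o)
x = -49 (x = (3² + 4*4 + 4*3 + 4*3)*(-1) = (9 + 16 + 12 + 12)*(-1) = 49*(-1) = -49)
X(k, K) = 47 + k
√(X(91, x) + 23055) = √((47 + 91) + 23055) = √(138 + 23055) = √23193 = 3*√2577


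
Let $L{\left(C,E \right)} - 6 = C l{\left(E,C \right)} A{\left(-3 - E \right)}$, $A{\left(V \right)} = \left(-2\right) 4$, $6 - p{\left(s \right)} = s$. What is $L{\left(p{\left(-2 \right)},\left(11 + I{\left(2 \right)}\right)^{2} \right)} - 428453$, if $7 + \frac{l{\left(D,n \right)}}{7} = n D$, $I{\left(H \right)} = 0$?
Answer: $-858975$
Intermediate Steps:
$p{\left(s \right)} = 6 - s$
$l{\left(D,n \right)} = -49 + 7 D n$ ($l{\left(D,n \right)} = -49 + 7 n D = -49 + 7 D n$)
$A{\left(V \right)} = -8$
$L{\left(C,E \right)} = 6 - 8 C \left(-49 + 7 C E\right)$ ($L{\left(C,E \right)} = 6 + C \left(-49 + 7 E C\right) \left(-8\right) = 6 + C \left(-49 + 7 C E\right) \left(-8\right) = 6 - 8 C \left(-49 + 7 C E\right)$)
$L{\left(p{\left(-2 \right)},\left(11 + I{\left(2 \right)}\right)^{2} \right)} - 428453 = \left(6 - 56 \left(6 - -2\right) \left(-7 + \left(6 - -2\right) \left(11 + 0\right)^{2}\right)\right) - 428453 = \left(6 - 56 \left(6 + 2\right) \left(-7 + \left(6 + 2\right) 11^{2}\right)\right) - 428453 = \left(6 - 448 \left(-7 + 8 \cdot 121\right)\right) - 428453 = \left(6 - 448 \left(-7 + 968\right)\right) - 428453 = \left(6 - 448 \cdot 961\right) - 428453 = \left(6 - 430528\right) - 428453 = -430522 - 428453 = -858975$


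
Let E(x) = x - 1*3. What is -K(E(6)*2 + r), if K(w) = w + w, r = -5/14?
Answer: -79/7 ≈ -11.286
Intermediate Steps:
r = -5/14 (r = -5*1/14 = -5/14 ≈ -0.35714)
E(x) = -3 + x (E(x) = x - 3 = -3 + x)
K(w) = 2*w
-K(E(6)*2 + r) = -2*((-3 + 6)*2 - 5/14) = -2*(3*2 - 5/14) = -2*(6 - 5/14) = -2*79/14 = -1*79/7 = -79/7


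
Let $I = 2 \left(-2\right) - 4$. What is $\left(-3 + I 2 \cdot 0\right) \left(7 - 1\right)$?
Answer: $-18$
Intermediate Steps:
$I = -8$ ($I = -4 - 4 = -8$)
$\left(-3 + I 2 \cdot 0\right) \left(7 - 1\right) = \left(-3 + \left(-8\right) 2 \cdot 0\right) \left(7 - 1\right) = \left(-3 - 0\right) 6 = \left(-3 + 0\right) 6 = \left(-3\right) 6 = -18$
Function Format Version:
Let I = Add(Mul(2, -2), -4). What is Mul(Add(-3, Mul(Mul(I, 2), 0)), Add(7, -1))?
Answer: -18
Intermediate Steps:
I = -8 (I = Add(-4, -4) = -8)
Mul(Add(-3, Mul(Mul(I, 2), 0)), Add(7, -1)) = Mul(Add(-3, Mul(Mul(-8, 2), 0)), Add(7, -1)) = Mul(Add(-3, Mul(-16, 0)), 6) = Mul(Add(-3, 0), 6) = Mul(-3, 6) = -18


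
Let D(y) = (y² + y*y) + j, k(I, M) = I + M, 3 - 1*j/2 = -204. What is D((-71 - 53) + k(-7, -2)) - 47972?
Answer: -12180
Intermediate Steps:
j = 414 (j = 6 - 2*(-204) = 6 + 408 = 414)
D(y) = 414 + 2*y² (D(y) = (y² + y*y) + 414 = (y² + y²) + 414 = 2*y² + 414 = 414 + 2*y²)
D((-71 - 53) + k(-7, -2)) - 47972 = (414 + 2*((-71 - 53) + (-7 - 2))²) - 47972 = (414 + 2*(-124 - 9)²) - 47972 = (414 + 2*(-133)²) - 47972 = (414 + 2*17689) - 47972 = (414 + 35378) - 47972 = 35792 - 47972 = -12180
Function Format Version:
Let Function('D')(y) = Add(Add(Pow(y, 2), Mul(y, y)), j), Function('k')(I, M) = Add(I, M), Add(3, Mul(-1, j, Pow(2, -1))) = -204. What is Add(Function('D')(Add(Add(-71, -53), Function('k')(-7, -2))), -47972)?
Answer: -12180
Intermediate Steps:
j = 414 (j = Add(6, Mul(-2, -204)) = Add(6, 408) = 414)
Function('D')(y) = Add(414, Mul(2, Pow(y, 2))) (Function('D')(y) = Add(Add(Pow(y, 2), Mul(y, y)), 414) = Add(Add(Pow(y, 2), Pow(y, 2)), 414) = Add(Mul(2, Pow(y, 2)), 414) = Add(414, Mul(2, Pow(y, 2))))
Add(Function('D')(Add(Add(-71, -53), Function('k')(-7, -2))), -47972) = Add(Add(414, Mul(2, Pow(Add(Add(-71, -53), Add(-7, -2)), 2))), -47972) = Add(Add(414, Mul(2, Pow(Add(-124, -9), 2))), -47972) = Add(Add(414, Mul(2, Pow(-133, 2))), -47972) = Add(Add(414, Mul(2, 17689)), -47972) = Add(Add(414, 35378), -47972) = Add(35792, -47972) = -12180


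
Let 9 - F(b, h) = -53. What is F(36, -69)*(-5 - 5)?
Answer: -620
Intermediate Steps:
F(b, h) = 62 (F(b, h) = 9 - 1*(-53) = 9 + 53 = 62)
F(36, -69)*(-5 - 5) = 62*(-5 - 5) = 62*(-10) = -620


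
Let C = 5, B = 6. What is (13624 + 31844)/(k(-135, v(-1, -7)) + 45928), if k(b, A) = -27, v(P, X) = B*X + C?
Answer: 45468/45901 ≈ 0.99057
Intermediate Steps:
v(P, X) = 5 + 6*X (v(P, X) = 6*X + 5 = 5 + 6*X)
(13624 + 31844)/(k(-135, v(-1, -7)) + 45928) = (13624 + 31844)/(-27 + 45928) = 45468/45901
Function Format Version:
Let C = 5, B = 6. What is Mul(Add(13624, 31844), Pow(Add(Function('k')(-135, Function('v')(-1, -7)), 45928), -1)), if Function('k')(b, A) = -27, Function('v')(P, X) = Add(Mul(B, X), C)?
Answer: Rational(45468, 45901) ≈ 0.99057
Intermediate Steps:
Function('v')(P, X) = Add(5, Mul(6, X)) (Function('v')(P, X) = Add(Mul(6, X), 5) = Add(5, Mul(6, X)))
Mul(Add(13624, 31844), Pow(Add(Function('k')(-135, Function('v')(-1, -7)), 45928), -1)) = Mul(Add(13624, 31844), Pow(Add(-27, 45928), -1)) = Mul(45468, Pow(45901, -1)) = Mul(45468, Rational(1, 45901)) = Rational(45468, 45901)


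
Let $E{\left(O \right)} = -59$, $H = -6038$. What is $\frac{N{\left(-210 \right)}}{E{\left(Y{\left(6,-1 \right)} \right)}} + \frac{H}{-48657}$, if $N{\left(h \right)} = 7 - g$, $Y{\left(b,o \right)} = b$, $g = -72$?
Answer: $- \frac{3487661}{2870763} \approx -1.2149$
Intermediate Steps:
$N{\left(h \right)} = 79$ ($N{\left(h \right)} = 7 - -72 = 7 + 72 = 79$)
$\frac{N{\left(-210 \right)}}{E{\left(Y{\left(6,-1 \right)} \right)}} + \frac{H}{-48657} = \frac{79}{-59} - \frac{6038}{-48657} = 79 \left(- \frac{1}{59}\right) - - \frac{6038}{48657} = - \frac{79}{59} + \frac{6038}{48657} = - \frac{3487661}{2870763}$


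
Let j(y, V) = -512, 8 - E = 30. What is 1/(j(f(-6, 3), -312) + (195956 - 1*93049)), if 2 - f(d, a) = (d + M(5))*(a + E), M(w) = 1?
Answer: 1/102395 ≈ 9.7661e-6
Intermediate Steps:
E = -22 (E = 8 - 1*30 = 8 - 30 = -22)
f(d, a) = 2 - (1 + d)*(-22 + a) (f(d, a) = 2 - (d + 1)*(a - 22) = 2 - (1 + d)*(-22 + a))
1/(j(f(-6, 3), -312) + (195956 - 1*93049)) = 1/(-512 + (195956 - 1*93049)) = 1/(-512 + (195956 - 93049)) = 1/(-512 + 102907) = 1/102395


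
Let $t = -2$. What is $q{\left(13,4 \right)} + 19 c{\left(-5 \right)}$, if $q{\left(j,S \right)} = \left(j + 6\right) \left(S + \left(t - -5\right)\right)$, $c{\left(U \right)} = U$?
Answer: $38$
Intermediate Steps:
$q{\left(j,S \right)} = \left(3 + S\right) \left(6 + j\right)$ ($q{\left(j,S \right)} = \left(j + 6\right) \left(S - -3\right) = \left(6 + j\right) \left(S + \left(-2 + 5\right)\right) = \left(6 + j\right) \left(S + 3\right) = \left(6 + j\right) \left(3 + S\right) = \left(3 + S\right) \left(6 + j\right)$)
$q{\left(13,4 \right)} + 19 c{\left(-5 \right)} = \left(18 + 3 \cdot 13 + 6 \cdot 4 + 4 \cdot 13\right) + 19 \left(-5\right) = \left(18 + 39 + 24 + 52\right) - 95 = 133 - 95 = 38$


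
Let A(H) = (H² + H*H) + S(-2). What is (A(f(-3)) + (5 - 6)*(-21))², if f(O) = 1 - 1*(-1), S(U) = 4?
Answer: 1089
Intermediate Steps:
f(O) = 2 (f(O) = 1 + 1 = 2)
A(H) = 4 + 2*H² (A(H) = (H² + H*H) + 4 = (H² + H²) + 4 = 2*H² + 4 = 4 + 2*H²)
(A(f(-3)) + (5 - 6)*(-21))² = ((4 + 2*2²) + (5 - 6)*(-21))² = ((4 + 2*4) - 1*(-21))² = ((4 + 8) + 21)² = (12 + 21)² = 33² = 1089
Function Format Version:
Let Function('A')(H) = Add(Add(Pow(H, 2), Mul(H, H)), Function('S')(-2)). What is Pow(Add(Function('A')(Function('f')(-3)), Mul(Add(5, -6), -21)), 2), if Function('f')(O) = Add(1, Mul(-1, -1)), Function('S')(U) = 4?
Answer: 1089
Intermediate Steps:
Function('f')(O) = 2 (Function('f')(O) = Add(1, 1) = 2)
Function('A')(H) = Add(4, Mul(2, Pow(H, 2))) (Function('A')(H) = Add(Add(Pow(H, 2), Mul(H, H)), 4) = Add(Add(Pow(H, 2), Pow(H, 2)), 4) = Add(Mul(2, Pow(H, 2)), 4) = Add(4, Mul(2, Pow(H, 2))))
Pow(Add(Function('A')(Function('f')(-3)), Mul(Add(5, -6), -21)), 2) = Pow(Add(Add(4, Mul(2, Pow(2, 2))), Mul(Add(5, -6), -21)), 2) = Pow(Add(Add(4, Mul(2, 4)), Mul(-1, -21)), 2) = Pow(Add(Add(4, 8), 21), 2) = Pow(Add(12, 21), 2) = Pow(33, 2) = 1089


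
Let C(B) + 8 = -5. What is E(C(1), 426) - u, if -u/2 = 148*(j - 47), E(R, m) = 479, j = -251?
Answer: -87729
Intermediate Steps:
C(B) = -13 (C(B) = -8 - 5 = -13)
u = 88208 (u = -296*(-251 - 47) = -296*(-298) = -2*(-44104) = 88208)
E(C(1), 426) - u = 479 - 1*88208 = 479 - 88208 = -87729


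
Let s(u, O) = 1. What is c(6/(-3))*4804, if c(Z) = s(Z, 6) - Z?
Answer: 14412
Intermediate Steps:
c(Z) = 1 - Z
c(6/(-3))*4804 = (1 - 6/(-3))*4804 = (1 - 6*(-1)/3)*4804 = (1 - 1*(-2))*4804 = (1 + 2)*4804 = 3*4804 = 14412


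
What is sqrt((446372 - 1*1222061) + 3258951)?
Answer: 3*sqrt(275918) ≈ 1575.8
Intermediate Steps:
sqrt((446372 - 1*1222061) + 3258951) = sqrt((446372 - 1222061) + 3258951) = sqrt(-775689 + 3258951) = sqrt(2483262) = 3*sqrt(275918)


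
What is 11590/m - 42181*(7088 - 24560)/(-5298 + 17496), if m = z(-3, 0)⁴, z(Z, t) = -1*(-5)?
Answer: 15358596494/254125 ≈ 60437.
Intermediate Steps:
z(Z, t) = 5
m = 625 (m = 5⁴ = 625)
11590/m - 42181*(7088 - 24560)/(-5298 + 17496) = 11590/625 - 42181*(7088 - 24560)/(-5298 + 17496) = 11590*(1/625) - 42181/(12198/(-17472)) = 2318/125 - 42181/(12198*(-1/17472)) = 2318/125 - 42181/(-2033/2912) = 2318/125 - 42181*(-2912/2033) = 2318/125 + 122831072/2033 = 15358596494/254125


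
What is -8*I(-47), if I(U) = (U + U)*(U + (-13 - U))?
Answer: -9776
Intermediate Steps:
I(U) = -26*U (I(U) = (2*U)*(-13) = -26*U)
-8*I(-47) = -(-208)*(-47) = -8*1222 = -9776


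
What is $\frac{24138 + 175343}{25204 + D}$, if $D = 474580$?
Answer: $\frac{199481}{499784} \approx 0.39913$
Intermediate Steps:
$\frac{24138 + 175343}{25204 + D} = \frac{24138 + 175343}{25204 + 474580} = \frac{199481}{499784}$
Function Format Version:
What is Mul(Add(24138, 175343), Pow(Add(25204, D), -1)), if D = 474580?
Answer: Rational(199481, 499784) ≈ 0.39913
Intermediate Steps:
Mul(Add(24138, 175343), Pow(Add(25204, D), -1)) = Mul(Add(24138, 175343), Pow(Add(25204, 474580), -1)) = Mul(199481, Pow(499784, -1)) = Mul(199481, Rational(1, 499784)) = Rational(199481, 499784)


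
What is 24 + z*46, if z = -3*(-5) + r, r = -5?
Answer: 484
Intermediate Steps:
z = 10 (z = -3*(-5) - 5 = 15 - 5 = 10)
24 + z*46 = 24 + 10*46 = 24 + 460 = 484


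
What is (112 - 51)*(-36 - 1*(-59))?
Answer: 1403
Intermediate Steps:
(112 - 51)*(-36 - 1*(-59)) = 61*(-36 + 59) = 61*23 = 1403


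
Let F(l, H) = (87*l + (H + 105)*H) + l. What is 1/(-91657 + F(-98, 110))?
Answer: -1/76631 ≈ -1.3050e-5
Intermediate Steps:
F(l, H) = 88*l + H*(105 + H) (F(l, H) = (87*l + (105 + H)*H) + l = (87*l + H*(105 + H)) + l = 88*l + H*(105 + H))
1/(-91657 + F(-98, 110)) = 1/(-91657 + (110**2 + 88*(-98) + 105*110)) = 1/(-91657 + (12100 - 8624 + 11550)) = 1/(-91657 + 15026) = 1/(-76631) = -1/76631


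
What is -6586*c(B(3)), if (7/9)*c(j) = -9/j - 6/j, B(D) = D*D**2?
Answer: 32930/7 ≈ 4704.3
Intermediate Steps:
B(D) = D**3
c(j) = -135/(7*j) (c(j) = 9*(-9/j - 6/j)/7 = 9*(-15/j)/7 = -135/(7*j))
-6586*c(B(3)) = -(-889110)/(7*(3**3)) = -(-889110)/(7*27) = -6586*(-5/7) = 32930/7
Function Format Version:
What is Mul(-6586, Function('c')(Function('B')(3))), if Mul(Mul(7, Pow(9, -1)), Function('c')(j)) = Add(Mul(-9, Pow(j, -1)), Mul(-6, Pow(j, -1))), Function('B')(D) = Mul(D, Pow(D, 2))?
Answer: Rational(32930, 7) ≈ 4704.3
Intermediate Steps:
Function('B')(D) = Pow(D, 3)
Function('c')(j) = Mul(Rational(-135, 7), Pow(j, -1)) (Function('c')(j) = Mul(Rational(9, 7), Add(Mul(-9, Pow(j, -1)), Mul(-6, Pow(j, -1)))) = Mul(Rational(9, 7), Mul(-15, Pow(j, -1))) = Mul(Rational(-135, 7), Pow(j, -1)))
Mul(-6586, Function('c')(Function('B')(3))) = Mul(-6586, Mul(Rational(-135, 7), Pow(Pow(3, 3), -1))) = Mul(-6586, Mul(Rational(-135, 7), Pow(27, -1))) = Mul(-6586, Mul(Rational(-135, 7), Rational(1, 27))) = Mul(-6586, Rational(-5, 7)) = Rational(32930, 7)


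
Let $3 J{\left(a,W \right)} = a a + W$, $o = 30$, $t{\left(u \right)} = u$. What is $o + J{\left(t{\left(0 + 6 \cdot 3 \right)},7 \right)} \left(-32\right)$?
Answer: $- \frac{10502}{3} \approx -3500.7$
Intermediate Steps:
$J{\left(a,W \right)} = \frac{W}{3} + \frac{a^{2}}{3}$ ($J{\left(a,W \right)} = \frac{a a + W}{3} = \frac{a^{2} + W}{3} = \frac{W + a^{2}}{3} = \frac{W}{3} + \frac{a^{2}}{3}$)
$o + J{\left(t{\left(0 + 6 \cdot 3 \right)},7 \right)} \left(-32\right) = 30 + \left(\frac{1}{3} \cdot 7 + \frac{\left(0 + 6 \cdot 3\right)^{2}}{3}\right) \left(-32\right) = 30 + \left(\frac{7}{3} + \frac{\left(0 + 18\right)^{2}}{3}\right) \left(-32\right) = 30 + \left(\frac{7}{3} + \frac{18^{2}}{3}\right) \left(-32\right) = 30 + \left(\frac{7}{3} + \frac{1}{3} \cdot 324\right) \left(-32\right) = 30 + \left(\frac{7}{3} + 108\right) \left(-32\right) = 30 + \frac{331}{3} \left(-32\right) = 30 - \frac{10592}{3} = - \frac{10502}{3}$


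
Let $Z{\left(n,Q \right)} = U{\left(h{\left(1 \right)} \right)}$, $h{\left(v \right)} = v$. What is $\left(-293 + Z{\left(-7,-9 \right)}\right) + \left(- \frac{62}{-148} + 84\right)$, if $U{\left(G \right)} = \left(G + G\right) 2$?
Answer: $- \frac{15139}{74} \approx -204.58$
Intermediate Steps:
$U{\left(G \right)} = 4 G$ ($U{\left(G \right)} = 2 G 2 = 4 G$)
$Z{\left(n,Q \right)} = 4$ ($Z{\left(n,Q \right)} = 4 \cdot 1 = 4$)
$\left(-293 + Z{\left(-7,-9 \right)}\right) + \left(- \frac{62}{-148} + 84\right) = \left(-293 + 4\right) + \left(- \frac{62}{-148} + 84\right) = -289 + \left(\left(-62\right) \left(- \frac{1}{148}\right) + 84\right) = -289 + \left(\frac{31}{74} + 84\right) = -289 + \frac{6247}{74} = - \frac{15139}{74}$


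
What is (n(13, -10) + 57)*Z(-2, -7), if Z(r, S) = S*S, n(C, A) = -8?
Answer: 2401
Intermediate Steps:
Z(r, S) = S²
(n(13, -10) + 57)*Z(-2, -7) = (-8 + 57)*(-7)² = 49*49 = 2401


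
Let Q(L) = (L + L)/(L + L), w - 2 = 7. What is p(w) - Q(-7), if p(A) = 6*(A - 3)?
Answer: 35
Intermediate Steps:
w = 9 (w = 2 + 7 = 9)
p(A) = -18 + 6*A (p(A) = 6*(-3 + A) = -18 + 6*A)
Q(L) = 1 (Q(L) = (2*L)/((2*L)) = (1/(2*L))*(2*L) = 1)
p(w) - Q(-7) = (-18 + 6*9) - 1*1 = (-18 + 54) - 1 = 36 - 1 = 35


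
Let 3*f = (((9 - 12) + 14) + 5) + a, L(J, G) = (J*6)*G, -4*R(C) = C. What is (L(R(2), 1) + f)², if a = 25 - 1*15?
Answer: 289/9 ≈ 32.111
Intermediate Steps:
R(C) = -C/4
a = 10 (a = 25 - 15 = 10)
L(J, G) = 6*G*J (L(J, G) = (6*J)*G = 6*G*J)
f = 26/3 (f = ((((9 - 12) + 14) + 5) + 10)/3 = (((-3 + 14) + 5) + 10)/3 = ((11 + 5) + 10)/3 = (16 + 10)/3 = (⅓)*26 = 26/3 ≈ 8.6667)
(L(R(2), 1) + f)² = (6*1*(-¼*2) + 26/3)² = (6*1*(-½) + 26/3)² = (-3 + 26/3)² = (17/3)² = 289/9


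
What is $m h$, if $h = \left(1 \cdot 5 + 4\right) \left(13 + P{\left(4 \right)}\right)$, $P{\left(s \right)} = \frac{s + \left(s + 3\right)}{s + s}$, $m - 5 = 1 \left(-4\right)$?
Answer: $\frac{1035}{8} \approx 129.38$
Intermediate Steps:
$m = 1$ ($m = 5 + 1 \left(-4\right) = 5 - 4 = 1$)
$P{\left(s \right)} = \frac{3 + 2 s}{2 s}$ ($P{\left(s \right)} = \frac{s + \left(3 + s\right)}{2 s} = \left(3 + 2 s\right) \frac{1}{2 s} = \frac{3 + 2 s}{2 s}$)
$h = \frac{1035}{8}$ ($h = \left(1 \cdot 5 + 4\right) \left(13 + \frac{\frac{3}{2} + 4}{4}\right) = \left(5 + 4\right) \left(13 + \frac{1}{4} \cdot \frac{11}{2}\right) = 9 \left(13 + \frac{11}{8}\right) = 9 \cdot \frac{115}{8} = \frac{1035}{8} \approx 129.38$)
$m h = 1 \cdot \frac{1035}{8} = \frac{1035}{8}$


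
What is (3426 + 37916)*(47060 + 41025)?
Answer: 3641610070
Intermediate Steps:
(3426 + 37916)*(47060 + 41025) = 41342*88085 = 3641610070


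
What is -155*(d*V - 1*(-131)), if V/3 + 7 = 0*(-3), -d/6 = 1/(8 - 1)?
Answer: -23095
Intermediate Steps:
d = -6/7 (d = -6/(8 - 1) = -6/7 ≈ -0.85714)
V = -21 (V = -21 + 3*(0*(-3)) = -21 + 3*0 = -21 + 0 = -21)
-155*(d*V - 1*(-131)) = -155*(-6/7*(-21) - 1*(-131)) = -155*(18 + 131) = -155*149 = -23095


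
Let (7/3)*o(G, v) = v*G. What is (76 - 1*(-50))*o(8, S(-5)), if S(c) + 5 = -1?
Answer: -2592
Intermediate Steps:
S(c) = -6 (S(c) = -5 - 1 = -6)
o(G, v) = 3*G*v/7 (o(G, v) = 3*(v*G)/7 = 3*(G*v)/7 = 3*G*v/7)
(76 - 1*(-50))*o(8, S(-5)) = (76 - 1*(-50))*((3/7)*8*(-6)) = (76 + 50)*(-144/7) = 126*(-144/7) = -2592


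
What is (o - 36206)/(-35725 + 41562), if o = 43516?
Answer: 7310/5837 ≈ 1.2524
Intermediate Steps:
(o - 36206)/(-35725 + 41562) = (43516 - 36206)/(-35725 + 41562) = 7310/5837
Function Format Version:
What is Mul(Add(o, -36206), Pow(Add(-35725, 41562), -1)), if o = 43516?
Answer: Rational(7310, 5837) ≈ 1.2524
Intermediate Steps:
Mul(Add(o, -36206), Pow(Add(-35725, 41562), -1)) = Mul(Add(43516, -36206), Pow(Add(-35725, 41562), -1)) = Mul(7310, Pow(5837, -1)) = Mul(7310, Rational(1, 5837)) = Rational(7310, 5837)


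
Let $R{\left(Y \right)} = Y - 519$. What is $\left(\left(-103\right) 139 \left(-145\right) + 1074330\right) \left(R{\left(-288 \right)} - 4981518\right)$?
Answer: $-15695793535875$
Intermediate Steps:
$R{\left(Y \right)} = -519 + Y$
$\left(\left(-103\right) 139 \left(-145\right) + 1074330\right) \left(R{\left(-288 \right)} - 4981518\right) = \left(\left(-103\right) 139 \left(-145\right) + 1074330\right) \left(\left(-519 - 288\right) - 4981518\right) = \left(\left(-14317\right) \left(-145\right) + 1074330\right) \left(-807 - 4981518\right) = \left(2075965 + 1074330\right) \left(-4982325\right) = 3150295 \left(-4982325\right) = -15695793535875$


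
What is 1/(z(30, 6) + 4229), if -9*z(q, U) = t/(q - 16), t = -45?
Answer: 14/59211 ≈ 0.00023644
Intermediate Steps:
z(q, U) = 5/(-16 + q) (z(q, U) = -(-5)/(q - 16) = -(-5)/(-16 + q) = 5/(-16 + q))
1/(z(30, 6) + 4229) = 1/(5/(-16 + 30) + 4229) = 1/(5/14 + 4229) = 1/(59211/14) = 14/59211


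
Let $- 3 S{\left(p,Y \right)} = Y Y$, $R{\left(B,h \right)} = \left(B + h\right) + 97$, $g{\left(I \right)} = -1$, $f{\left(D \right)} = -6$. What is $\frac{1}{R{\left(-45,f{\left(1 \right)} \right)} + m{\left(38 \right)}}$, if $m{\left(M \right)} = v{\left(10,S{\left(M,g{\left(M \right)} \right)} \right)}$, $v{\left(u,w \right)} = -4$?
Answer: $\frac{1}{42} \approx 0.02381$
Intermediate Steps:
$R{\left(B,h \right)} = 97 + B + h$
$S{\left(p,Y \right)} = - \frac{Y^{2}}{3}$ ($S{\left(p,Y \right)} = - \frac{Y Y}{3} = - \frac{Y^{2}}{3}$)
$m{\left(M \right)} = -4$
$\frac{1}{R{\left(-45,f{\left(1 \right)} \right)} + m{\left(38 \right)}} = \frac{1}{\left(97 - 45 - 6\right) - 4} = \frac{1}{46 - 4} = \frac{1}{42}$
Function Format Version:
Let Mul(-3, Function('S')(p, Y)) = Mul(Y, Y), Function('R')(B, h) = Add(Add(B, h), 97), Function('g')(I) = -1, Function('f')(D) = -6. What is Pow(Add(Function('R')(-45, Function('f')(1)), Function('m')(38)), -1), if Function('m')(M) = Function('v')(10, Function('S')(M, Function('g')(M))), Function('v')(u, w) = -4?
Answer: Rational(1, 42) ≈ 0.023810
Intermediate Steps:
Function('R')(B, h) = Add(97, B, h)
Function('S')(p, Y) = Mul(Rational(-1, 3), Pow(Y, 2)) (Function('S')(p, Y) = Mul(Rational(-1, 3), Mul(Y, Y)) = Mul(Rational(-1, 3), Pow(Y, 2)))
Function('m')(M) = -4
Pow(Add(Function('R')(-45, Function('f')(1)), Function('m')(38)), -1) = Pow(Add(Add(97, -45, -6), -4), -1) = Pow(Add(46, -4), -1) = Pow(42, -1) = Rational(1, 42)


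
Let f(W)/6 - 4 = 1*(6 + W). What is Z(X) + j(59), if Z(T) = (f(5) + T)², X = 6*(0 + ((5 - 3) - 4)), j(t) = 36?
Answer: 6120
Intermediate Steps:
f(W) = 60 + 6*W (f(W) = 24 + 6*(1*(6 + W)) = 24 + 6*(6 + W) = 24 + (36 + 6*W) = 60 + 6*W)
X = -12 (X = 6*(0 + (2 - 4)) = 6*(0 - 2) = 6*(-2) = -12)
Z(T) = (90 + T)² (Z(T) = ((60 + 6*5) + T)² = ((60 + 30) + T)² = (90 + T)²)
Z(X) + j(59) = (90 - 12)² + 36 = 78² + 36 = 6084 + 36 = 6120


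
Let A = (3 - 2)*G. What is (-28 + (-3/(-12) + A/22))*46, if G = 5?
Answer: -27853/22 ≈ -1266.0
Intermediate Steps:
A = 5 (A = (3 - 2)*5 = 1*5 = 5)
(-28 + (-3/(-12) + A/22))*46 = (-28 + (-3/(-12) + 5/22))*46 = (-28 + (-3*(-1/12) + 5*(1/22)))*46 = (-28 + (¼ + 5/22))*46 = (-28 + 21/44)*46 = -1211/44*46 = -27853/22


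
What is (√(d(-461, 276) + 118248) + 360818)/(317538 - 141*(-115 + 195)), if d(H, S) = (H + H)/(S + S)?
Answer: 180409/153129 + √2251883103/42263604 ≈ 1.1793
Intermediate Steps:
d(H, S) = H/S (d(H, S) = (2*H)/((2*S)) = (2*H)*(1/(2*S)) = H/S)
(√(d(-461, 276) + 118248) + 360818)/(317538 - 141*(-115 + 195)) = (√(-461/276 + 118248) + 360818)/(317538 - 141*(-115 + 195)) = (√(-461*1/276 + 118248) + 360818)/(317538 - 141*80) = (√(-461/276 + 118248) + 360818)/(317538 - 11280) = (√(32635987/276) + 360818)/306258 = (√2251883103/138 + 360818)*(1/306258) = (360818 + √2251883103/138)*(1/306258) = 180409/153129 + √2251883103/42263604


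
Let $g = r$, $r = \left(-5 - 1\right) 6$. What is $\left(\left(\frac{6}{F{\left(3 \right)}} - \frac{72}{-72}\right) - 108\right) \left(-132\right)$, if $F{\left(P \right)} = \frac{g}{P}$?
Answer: $14190$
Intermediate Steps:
$r = -36$ ($r = \left(-6\right) 6 = -36$)
$g = -36$
$F{\left(P \right)} = - \frac{36}{P}$
$\left(\left(\frac{6}{F{\left(3 \right)}} - \frac{72}{-72}\right) - 108\right) \left(-132\right) = \left(\left(\frac{6}{\left(-36\right) \frac{1}{3}} - \frac{72}{-72}\right) - 108\right) \left(-132\right) = \left(\left(\frac{6}{\left(-36\right) \frac{1}{3}} - -1\right) - 108\right) \left(-132\right) = \left(\left(\frac{6}{-12} + 1\right) - 108\right) \left(-132\right) = \left(\left(6 \left(- \frac{1}{12}\right) + 1\right) - 108\right) \left(-132\right) = \left(\left(- \frac{1}{2} + 1\right) - 108\right) \left(-132\right) = \left(\frac{1}{2} - 108\right) \left(-132\right) = \left(- \frac{215}{2}\right) \left(-132\right) = 14190$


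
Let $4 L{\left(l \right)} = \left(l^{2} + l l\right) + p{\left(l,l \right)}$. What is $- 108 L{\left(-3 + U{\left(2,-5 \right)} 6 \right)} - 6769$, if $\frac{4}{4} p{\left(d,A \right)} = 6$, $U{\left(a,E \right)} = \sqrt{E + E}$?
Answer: $12023 + 1944 i \sqrt{10} \approx 12023.0 + 6147.5 i$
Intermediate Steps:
$U{\left(a,E \right)} = \sqrt{2} \sqrt{E}$ ($U{\left(a,E \right)} = \sqrt{2 E} = \sqrt{2} \sqrt{E}$)
$p{\left(d,A \right)} = 6$
$L{\left(l \right)} = \frac{3}{2} + \frac{l^{2}}{2}$ ($L{\left(l \right)} = \frac{\left(l^{2} + l l\right) + 6}{4} = \frac{\left(l^{2} + l^{2}\right) + 6}{4} = \frac{2 l^{2} + 6}{4} = \frac{6 + 2 l^{2}}{4} = \frac{3}{2} + \frac{l^{2}}{2}$)
$- 108 L{\left(-3 + U{\left(2,-5 \right)} 6 \right)} - 6769 = - 108 \left(\frac{3}{2} + \frac{\left(-3 + \sqrt{2} \sqrt{-5} \cdot 6\right)^{2}}{2}\right) - 6769 = - 108 \left(\frac{3}{2} + \frac{\left(-3 + \sqrt{2} i \sqrt{5} \cdot 6\right)^{2}}{2}\right) - 6769 = - 108 \left(\frac{3}{2} + \frac{\left(-3 + i \sqrt{10} \cdot 6\right)^{2}}{2}\right) - 6769 = - 108 \left(\frac{3}{2} + \frac{\left(-3 + 6 i \sqrt{10}\right)^{2}}{2}\right) - 6769 = \left(-162 - 54 \left(-3 + 6 i \sqrt{10}\right)^{2}\right) - 6769 = -6931 - 54 \left(-3 + 6 i \sqrt{10}\right)^{2}$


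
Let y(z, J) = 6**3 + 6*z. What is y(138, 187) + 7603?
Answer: 8647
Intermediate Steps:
y(z, J) = 216 + 6*z
y(138, 187) + 7603 = (216 + 6*138) + 7603 = (216 + 828) + 7603 = 1044 + 7603 = 8647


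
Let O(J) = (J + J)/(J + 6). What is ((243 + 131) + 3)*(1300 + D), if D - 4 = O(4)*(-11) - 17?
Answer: 2409407/5 ≈ 4.8188e+5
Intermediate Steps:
O(J) = 2*J/(6 + J) (O(J) = (2*J)/(6 + J) = 2*J/(6 + J))
D = -109/5 (D = 4 + ((2*4/(6 + 4))*(-11) - 17) = 4 + ((2*4/10)*(-11) - 17) = 4 + ((2*4*(⅒))*(-11) - 17) = 4 + ((⅘)*(-11) - 17) = 4 + (-44/5 - 17) = 4 - 129/5 = -109/5 ≈ -21.800)
((243 + 131) + 3)*(1300 + D) = ((243 + 131) + 3)*(1300 - 109/5) = (374 + 3)*(6391/5) = 377*(6391/5) = 2409407/5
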